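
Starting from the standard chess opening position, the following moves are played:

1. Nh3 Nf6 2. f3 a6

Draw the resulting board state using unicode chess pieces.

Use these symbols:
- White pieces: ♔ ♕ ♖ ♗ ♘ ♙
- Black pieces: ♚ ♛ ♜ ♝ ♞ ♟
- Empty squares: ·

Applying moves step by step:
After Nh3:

♜ ♞ ♝ ♛ ♚ ♝ ♞ ♜
♟ ♟ ♟ ♟ ♟ ♟ ♟ ♟
· · · · · · · ·
· · · · · · · ·
· · · · · · · ·
· · · · · · · ♘
♙ ♙ ♙ ♙ ♙ ♙ ♙ ♙
♖ ♘ ♗ ♕ ♔ ♗ · ♖


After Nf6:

♜ ♞ ♝ ♛ ♚ ♝ · ♜
♟ ♟ ♟ ♟ ♟ ♟ ♟ ♟
· · · · · ♞ · ·
· · · · · · · ·
· · · · · · · ·
· · · · · · · ♘
♙ ♙ ♙ ♙ ♙ ♙ ♙ ♙
♖ ♘ ♗ ♕ ♔ ♗ · ♖


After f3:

♜ ♞ ♝ ♛ ♚ ♝ · ♜
♟ ♟ ♟ ♟ ♟ ♟ ♟ ♟
· · · · · ♞ · ·
· · · · · · · ·
· · · · · · · ·
· · · · · ♙ · ♘
♙ ♙ ♙ ♙ ♙ · ♙ ♙
♖ ♘ ♗ ♕ ♔ ♗ · ♖


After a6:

♜ ♞ ♝ ♛ ♚ ♝ · ♜
· ♟ ♟ ♟ ♟ ♟ ♟ ♟
♟ · · · · ♞ · ·
· · · · · · · ·
· · · · · · · ·
· · · · · ♙ · ♘
♙ ♙ ♙ ♙ ♙ · ♙ ♙
♖ ♘ ♗ ♕ ♔ ♗ · ♖



  a b c d e f g h
  ─────────────────
8│♜ ♞ ♝ ♛ ♚ ♝ · ♜│8
7│· ♟ ♟ ♟ ♟ ♟ ♟ ♟│7
6│♟ · · · · ♞ · ·│6
5│· · · · · · · ·│5
4│· · · · · · · ·│4
3│· · · · · ♙ · ♘│3
2│♙ ♙ ♙ ♙ ♙ · ♙ ♙│2
1│♖ ♘ ♗ ♕ ♔ ♗ · ♖│1
  ─────────────────
  a b c d e f g h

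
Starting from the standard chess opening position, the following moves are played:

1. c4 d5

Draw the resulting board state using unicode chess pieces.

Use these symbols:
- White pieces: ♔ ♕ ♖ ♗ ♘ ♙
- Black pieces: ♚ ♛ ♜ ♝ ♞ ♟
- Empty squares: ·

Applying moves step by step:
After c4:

♜ ♞ ♝ ♛ ♚ ♝ ♞ ♜
♟ ♟ ♟ ♟ ♟ ♟ ♟ ♟
· · · · · · · ·
· · · · · · · ·
· · ♙ · · · · ·
· · · · · · · ·
♙ ♙ · ♙ ♙ ♙ ♙ ♙
♖ ♘ ♗ ♕ ♔ ♗ ♘ ♖


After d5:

♜ ♞ ♝ ♛ ♚ ♝ ♞ ♜
♟ ♟ ♟ · ♟ ♟ ♟ ♟
· · · · · · · ·
· · · ♟ · · · ·
· · ♙ · · · · ·
· · · · · · · ·
♙ ♙ · ♙ ♙ ♙ ♙ ♙
♖ ♘ ♗ ♕ ♔ ♗ ♘ ♖



  a b c d e f g h
  ─────────────────
8│♜ ♞ ♝ ♛ ♚ ♝ ♞ ♜│8
7│♟ ♟ ♟ · ♟ ♟ ♟ ♟│7
6│· · · · · · · ·│6
5│· · · ♟ · · · ·│5
4│· · ♙ · · · · ·│4
3│· · · · · · · ·│3
2│♙ ♙ · ♙ ♙ ♙ ♙ ♙│2
1│♖ ♘ ♗ ♕ ♔ ♗ ♘ ♖│1
  ─────────────────
  a b c d e f g h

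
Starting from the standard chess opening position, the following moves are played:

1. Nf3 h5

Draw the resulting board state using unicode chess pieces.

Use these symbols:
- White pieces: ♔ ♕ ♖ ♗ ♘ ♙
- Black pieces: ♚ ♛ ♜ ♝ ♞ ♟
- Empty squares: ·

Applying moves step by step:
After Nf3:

♜ ♞ ♝ ♛ ♚ ♝ ♞ ♜
♟ ♟ ♟ ♟ ♟ ♟ ♟ ♟
· · · · · · · ·
· · · · · · · ·
· · · · · · · ·
· · · · · ♘ · ·
♙ ♙ ♙ ♙ ♙ ♙ ♙ ♙
♖ ♘ ♗ ♕ ♔ ♗ · ♖


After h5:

♜ ♞ ♝ ♛ ♚ ♝ ♞ ♜
♟ ♟ ♟ ♟ ♟ ♟ ♟ ·
· · · · · · · ·
· · · · · · · ♟
· · · · · · · ·
· · · · · ♘ · ·
♙ ♙ ♙ ♙ ♙ ♙ ♙ ♙
♖ ♘ ♗ ♕ ♔ ♗ · ♖



  a b c d e f g h
  ─────────────────
8│♜ ♞ ♝ ♛ ♚ ♝ ♞ ♜│8
7│♟ ♟ ♟ ♟ ♟ ♟ ♟ ·│7
6│· · · · · · · ·│6
5│· · · · · · · ♟│5
4│· · · · · · · ·│4
3│· · · · · ♘ · ·│3
2│♙ ♙ ♙ ♙ ♙ ♙ ♙ ♙│2
1│♖ ♘ ♗ ♕ ♔ ♗ · ♖│1
  ─────────────────
  a b c d e f g h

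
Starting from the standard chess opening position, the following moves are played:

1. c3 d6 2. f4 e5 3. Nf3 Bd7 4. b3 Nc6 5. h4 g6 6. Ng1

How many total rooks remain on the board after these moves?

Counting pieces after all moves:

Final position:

  a b c d e f g h
  ─────────────────
8│♜ · · ♛ ♚ ♝ ♞ ♜│8
7│♟ ♟ ♟ ♝ · ♟ · ♟│7
6│· · ♞ ♟ · · ♟ ·│6
5│· · · · ♟ · · ·│5
4│· · · · · ♙ · ♙│4
3│· ♙ ♙ · · · · ·│3
2│♙ · · ♙ ♙ · ♙ ·│2
1│♖ ♘ ♗ ♕ ♔ ♗ ♘ ♖│1
  ─────────────────
  a b c d e f g h


4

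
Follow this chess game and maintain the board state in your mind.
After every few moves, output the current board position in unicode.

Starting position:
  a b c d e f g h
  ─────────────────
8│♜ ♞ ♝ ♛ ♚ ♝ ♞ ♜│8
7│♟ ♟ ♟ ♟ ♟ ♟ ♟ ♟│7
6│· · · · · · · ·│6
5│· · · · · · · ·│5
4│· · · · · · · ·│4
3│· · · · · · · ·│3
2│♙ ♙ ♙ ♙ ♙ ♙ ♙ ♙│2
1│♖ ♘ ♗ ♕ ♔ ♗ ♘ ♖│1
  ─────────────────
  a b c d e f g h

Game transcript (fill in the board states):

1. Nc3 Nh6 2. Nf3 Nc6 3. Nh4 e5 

  a b c d e f g h
  ─────────────────
8│♜ · ♝ ♛ ♚ ♝ · ♜│8
7│♟ ♟ ♟ ♟ · ♟ ♟ ♟│7
6│· · ♞ · · · · ♞│6
5│· · · · ♟ · · ·│5
4│· · · · · · · ♘│4
3│· · ♘ · · · · ·│3
2│♙ ♙ ♙ ♙ ♙ ♙ ♙ ♙│2
1│♖ · ♗ ♕ ♔ ♗ · ♖│1
  ─────────────────
  a b c d e f g h

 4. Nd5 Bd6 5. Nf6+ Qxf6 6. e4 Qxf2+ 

  a b c d e f g h
  ─────────────────
8│♜ · ♝ · ♚ · · ♜│8
7│♟ ♟ ♟ ♟ · ♟ ♟ ♟│7
6│· · ♞ ♝ · · · ♞│6
5│· · · · ♟ · · ·│5
4│· · · · ♙ · · ♘│4
3│· · · · · · · ·│3
2│♙ ♙ ♙ ♙ · ♛ ♙ ♙│2
1│♖ · ♗ ♕ ♔ ♗ · ♖│1
  ─────────────────
  a b c d e f g h

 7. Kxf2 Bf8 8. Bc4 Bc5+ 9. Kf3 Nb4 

  a b c d e f g h
  ─────────────────
8│♜ · ♝ · ♚ · · ♜│8
7│♟ ♟ ♟ ♟ · ♟ ♟ ♟│7
6│· · · · · · · ♞│6
5│· · ♝ · ♟ · · ·│5
4│· ♞ ♗ · ♙ · · ♘│4
3│· · · · · ♔ · ·│3
2│♙ ♙ ♙ ♙ · · ♙ ♙│2
1│♖ · ♗ ♕ · · · ♖│1
  ─────────────────
  a b c d e f g h

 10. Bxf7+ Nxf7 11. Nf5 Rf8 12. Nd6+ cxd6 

  a b c d e f g h
  ─────────────────
8│♜ · ♝ · ♚ ♜ · ·│8
7│♟ ♟ · ♟ · ♞ ♟ ♟│7
6│· · · ♟ · · · ·│6
5│· · ♝ · ♟ · · ·│5
4│· ♞ · · ♙ · · ·│4
3│· · · · · ♔ · ·│3
2│♙ ♙ ♙ ♙ · · ♙ ♙│2
1│♖ · ♗ ♕ · · · ♖│1
  ─────────────────
  a b c d e f g h

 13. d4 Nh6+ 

  a b c d e f g h
  ─────────────────
8│♜ · ♝ · ♚ ♜ · ·│8
7│♟ ♟ · ♟ · · ♟ ♟│7
6│· · · ♟ · · · ♞│6
5│· · ♝ · ♟ · · ·│5
4│· ♞ · ♙ ♙ · · ·│4
3│· · · · · ♔ · ·│3
2│♙ ♙ ♙ · · · ♙ ♙│2
1│♖ · ♗ ♕ · · · ♖│1
  ─────────────────
  a b c d e f g h


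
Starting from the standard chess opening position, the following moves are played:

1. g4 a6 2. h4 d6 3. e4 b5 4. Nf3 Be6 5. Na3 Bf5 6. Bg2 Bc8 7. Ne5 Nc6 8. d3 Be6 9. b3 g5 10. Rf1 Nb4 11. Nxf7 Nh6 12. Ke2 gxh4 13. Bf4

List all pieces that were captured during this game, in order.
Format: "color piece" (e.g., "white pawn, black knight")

Tracking captures:
  Nxf7: captured black pawn
  gxh4: captured white pawn

black pawn, white pawn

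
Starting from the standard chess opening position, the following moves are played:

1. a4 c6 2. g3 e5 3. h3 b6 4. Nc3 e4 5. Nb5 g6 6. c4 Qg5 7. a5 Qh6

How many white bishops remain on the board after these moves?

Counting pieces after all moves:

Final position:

  a b c d e f g h
  ─────────────────
8│♜ ♞ ♝ · ♚ ♝ ♞ ♜│8
7│♟ · · ♟ · ♟ · ♟│7
6│· ♟ ♟ · · · ♟ ♛│6
5│♙ ♘ · · · · · ·│5
4│· · ♙ · ♟ · · ·│4
3│· · · · · · ♙ ♙│3
2│· ♙ · ♙ ♙ ♙ · ·│2
1│♖ · ♗ ♕ ♔ ♗ ♘ ♖│1
  ─────────────────
  a b c d e f g h


2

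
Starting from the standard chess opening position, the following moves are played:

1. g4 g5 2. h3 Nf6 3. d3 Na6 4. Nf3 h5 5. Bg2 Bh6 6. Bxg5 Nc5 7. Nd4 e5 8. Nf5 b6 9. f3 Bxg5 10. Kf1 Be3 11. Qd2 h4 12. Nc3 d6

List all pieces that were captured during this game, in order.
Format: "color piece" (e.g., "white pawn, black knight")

Tracking captures:
  Bxg5: captured black pawn
  Bxg5: captured white bishop

black pawn, white bishop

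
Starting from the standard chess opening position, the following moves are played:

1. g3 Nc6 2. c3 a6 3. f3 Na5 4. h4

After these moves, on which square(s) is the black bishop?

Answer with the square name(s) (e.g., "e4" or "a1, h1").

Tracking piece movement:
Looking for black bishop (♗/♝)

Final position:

  a b c d e f g h
  ─────────────────
8│♜ · ♝ ♛ ♚ ♝ ♞ ♜│8
7│· ♟ ♟ ♟ ♟ ♟ ♟ ♟│7
6│♟ · · · · · · ·│6
5│♞ · · · · · · ·│5
4│· · · · · · · ♙│4
3│· · ♙ · · ♙ ♙ ·│3
2│♙ ♙ · ♙ ♙ · · ·│2
1│♖ ♘ ♗ ♕ ♔ ♗ ♘ ♖│1
  ─────────────────
  a b c d e f g h


c8, f8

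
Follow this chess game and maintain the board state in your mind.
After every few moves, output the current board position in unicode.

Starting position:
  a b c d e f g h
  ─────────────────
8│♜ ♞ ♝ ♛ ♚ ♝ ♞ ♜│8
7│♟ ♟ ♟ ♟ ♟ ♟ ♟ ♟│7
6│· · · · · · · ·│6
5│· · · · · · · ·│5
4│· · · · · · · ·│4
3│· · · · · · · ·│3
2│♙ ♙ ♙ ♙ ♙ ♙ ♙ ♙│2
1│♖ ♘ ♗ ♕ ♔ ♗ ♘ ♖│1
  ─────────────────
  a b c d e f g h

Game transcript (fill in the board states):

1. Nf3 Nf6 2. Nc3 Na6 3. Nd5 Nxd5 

  a b c d e f g h
  ─────────────────
8│♜ · ♝ ♛ ♚ ♝ · ♜│8
7│♟ ♟ ♟ ♟ ♟ ♟ ♟ ♟│7
6│♞ · · · · · · ·│6
5│· · · ♞ · · · ·│5
4│· · · · · · · ·│4
3│· · · · · ♘ · ·│3
2│♙ ♙ ♙ ♙ ♙ ♙ ♙ ♙│2
1│♖ · ♗ ♕ ♔ ♗ · ♖│1
  ─────────────────
  a b c d e f g h

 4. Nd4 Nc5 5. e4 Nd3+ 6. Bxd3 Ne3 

  a b c d e f g h
  ─────────────────
8│♜ · ♝ ♛ ♚ ♝ · ♜│8
7│♟ ♟ ♟ ♟ ♟ ♟ ♟ ♟│7
6│· · · · · · · ·│6
5│· · · · · · · ·│5
4│· · · ♘ ♙ · · ·│4
3│· · · ♗ ♞ · · ·│3
2│♙ ♙ ♙ ♙ · ♙ ♙ ♙│2
1│♖ · ♗ ♕ ♔ · · ♖│1
  ─────────────────
  a b c d e f g h

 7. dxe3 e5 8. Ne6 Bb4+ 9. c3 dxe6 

  a b c d e f g h
  ─────────────────
8│♜ · ♝ ♛ ♚ · · ♜│8
7│♟ ♟ ♟ · · ♟ ♟ ♟│7
6│· · · · ♟ · · ·│6
5│· · · · ♟ · · ·│5
4│· ♝ · · ♙ · · ·│4
3│· · ♙ ♗ ♙ · · ·│3
2│♙ ♙ · · · ♙ ♙ ♙│2
1│♖ · ♗ ♕ ♔ · · ♖│1
  ─────────────────
  a b c d e f g h

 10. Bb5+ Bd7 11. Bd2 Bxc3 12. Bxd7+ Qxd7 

  a b c d e f g h
  ─────────────────
8│♜ · · · ♚ · · ♜│8
7│♟ ♟ ♟ ♛ · ♟ ♟ ♟│7
6│· · · · ♟ · · ·│6
5│· · · · ♟ · · ·│5
4│· · · · ♙ · · ·│4
3│· · ♝ · ♙ · · ·│3
2│♙ ♙ · ♗ · ♙ ♙ ♙│2
1│♖ · · ♕ ♔ · · ♖│1
  ─────────────────
  a b c d e f g h

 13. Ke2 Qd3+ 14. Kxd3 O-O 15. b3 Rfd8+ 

  a b c d e f g h
  ─────────────────
8│♜ · · ♜ · · ♚ ·│8
7│♟ ♟ ♟ · · ♟ ♟ ♟│7
6│· · · · ♟ · · ·│6
5│· · · · ♟ · · ·│5
4│· · · · ♙ · · ·│4
3│· ♙ ♝ ♔ ♙ · · ·│3
2│♙ · · ♗ · ♙ ♙ ♙│2
1│♖ · · ♕ · · · ♖│1
  ─────────────────
  a b c d e f g h



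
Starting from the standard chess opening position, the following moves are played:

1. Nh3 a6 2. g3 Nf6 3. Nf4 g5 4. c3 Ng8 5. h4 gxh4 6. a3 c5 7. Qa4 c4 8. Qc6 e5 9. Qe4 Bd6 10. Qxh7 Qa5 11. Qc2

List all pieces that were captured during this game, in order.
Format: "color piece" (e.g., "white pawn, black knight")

Tracking captures:
  gxh4: captured white pawn
  Qxh7: captured black pawn

white pawn, black pawn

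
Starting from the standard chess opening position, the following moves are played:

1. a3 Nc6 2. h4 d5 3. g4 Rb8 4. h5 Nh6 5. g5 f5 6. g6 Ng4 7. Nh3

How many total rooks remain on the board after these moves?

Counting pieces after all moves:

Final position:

  a b c d e f g h
  ─────────────────
8│· ♜ ♝ ♛ ♚ ♝ · ♜│8
7│♟ ♟ ♟ · ♟ · ♟ ♟│7
6│· · ♞ · · · ♙ ·│6
5│· · · ♟ · ♟ · ♙│5
4│· · · · · · ♞ ·│4
3│♙ · · · · · · ♘│3
2│· ♙ ♙ ♙ ♙ ♙ · ·│2
1│♖ ♘ ♗ ♕ ♔ ♗ · ♖│1
  ─────────────────
  a b c d e f g h


4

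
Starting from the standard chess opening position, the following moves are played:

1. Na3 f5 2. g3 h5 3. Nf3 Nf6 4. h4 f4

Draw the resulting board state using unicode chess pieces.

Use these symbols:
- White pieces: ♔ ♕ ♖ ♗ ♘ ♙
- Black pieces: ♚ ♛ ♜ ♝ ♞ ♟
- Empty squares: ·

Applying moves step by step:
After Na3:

♜ ♞ ♝ ♛ ♚ ♝ ♞ ♜
♟ ♟ ♟ ♟ ♟ ♟ ♟ ♟
· · · · · · · ·
· · · · · · · ·
· · · · · · · ·
♘ · · · · · · ·
♙ ♙ ♙ ♙ ♙ ♙ ♙ ♙
♖ · ♗ ♕ ♔ ♗ ♘ ♖


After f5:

♜ ♞ ♝ ♛ ♚ ♝ ♞ ♜
♟ ♟ ♟ ♟ ♟ · ♟ ♟
· · · · · · · ·
· · · · · ♟ · ·
· · · · · · · ·
♘ · · · · · · ·
♙ ♙ ♙ ♙ ♙ ♙ ♙ ♙
♖ · ♗ ♕ ♔ ♗ ♘ ♖


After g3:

♜ ♞ ♝ ♛ ♚ ♝ ♞ ♜
♟ ♟ ♟ ♟ ♟ · ♟ ♟
· · · · · · · ·
· · · · · ♟ · ·
· · · · · · · ·
♘ · · · · · ♙ ·
♙ ♙ ♙ ♙ ♙ ♙ · ♙
♖ · ♗ ♕ ♔ ♗ ♘ ♖


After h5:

♜ ♞ ♝ ♛ ♚ ♝ ♞ ♜
♟ ♟ ♟ ♟ ♟ · ♟ ·
· · · · · · · ·
· · · · · ♟ · ♟
· · · · · · · ·
♘ · · · · · ♙ ·
♙ ♙ ♙ ♙ ♙ ♙ · ♙
♖ · ♗ ♕ ♔ ♗ ♘ ♖


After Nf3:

♜ ♞ ♝ ♛ ♚ ♝ ♞ ♜
♟ ♟ ♟ ♟ ♟ · ♟ ·
· · · · · · · ·
· · · · · ♟ · ♟
· · · · · · · ·
♘ · · · · ♘ ♙ ·
♙ ♙ ♙ ♙ ♙ ♙ · ♙
♖ · ♗ ♕ ♔ ♗ · ♖


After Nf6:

♜ ♞ ♝ ♛ ♚ ♝ · ♜
♟ ♟ ♟ ♟ ♟ · ♟ ·
· · · · · ♞ · ·
· · · · · ♟ · ♟
· · · · · · · ·
♘ · · · · ♘ ♙ ·
♙ ♙ ♙ ♙ ♙ ♙ · ♙
♖ · ♗ ♕ ♔ ♗ · ♖


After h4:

♜ ♞ ♝ ♛ ♚ ♝ · ♜
♟ ♟ ♟ ♟ ♟ · ♟ ·
· · · · · ♞ · ·
· · · · · ♟ · ♟
· · · · · · · ♙
♘ · · · · ♘ ♙ ·
♙ ♙ ♙ ♙ ♙ ♙ · ·
♖ · ♗ ♕ ♔ ♗ · ♖


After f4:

♜ ♞ ♝ ♛ ♚ ♝ · ♜
♟ ♟ ♟ ♟ ♟ · ♟ ·
· · · · · ♞ · ·
· · · · · · · ♟
· · · · · ♟ · ♙
♘ · · · · ♘ ♙ ·
♙ ♙ ♙ ♙ ♙ ♙ · ·
♖ · ♗ ♕ ♔ ♗ · ♖



  a b c d e f g h
  ─────────────────
8│♜ ♞ ♝ ♛ ♚ ♝ · ♜│8
7│♟ ♟ ♟ ♟ ♟ · ♟ ·│7
6│· · · · · ♞ · ·│6
5│· · · · · · · ♟│5
4│· · · · · ♟ · ♙│4
3│♘ · · · · ♘ ♙ ·│3
2│♙ ♙ ♙ ♙ ♙ ♙ · ·│2
1│♖ · ♗ ♕ ♔ ♗ · ♖│1
  ─────────────────
  a b c d e f g h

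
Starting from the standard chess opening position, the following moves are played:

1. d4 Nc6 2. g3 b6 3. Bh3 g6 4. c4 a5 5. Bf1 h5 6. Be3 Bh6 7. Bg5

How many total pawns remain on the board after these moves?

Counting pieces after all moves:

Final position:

  a b c d e f g h
  ─────────────────
8│♜ · ♝ ♛ ♚ · ♞ ♜│8
7│· · ♟ ♟ ♟ ♟ · ·│7
6│· ♟ ♞ · · · ♟ ♝│6
5│♟ · · · · · ♗ ♟│5
4│· · ♙ ♙ · · · ·│4
3│· · · · · · ♙ ·│3
2│♙ ♙ · · ♙ ♙ · ♙│2
1│♖ ♘ · ♕ ♔ ♗ ♘ ♖│1
  ─────────────────
  a b c d e f g h


16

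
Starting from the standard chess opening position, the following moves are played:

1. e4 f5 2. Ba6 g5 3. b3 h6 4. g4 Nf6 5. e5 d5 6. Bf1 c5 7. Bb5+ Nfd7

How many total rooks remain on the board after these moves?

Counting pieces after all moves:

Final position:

  a b c d e f g h
  ─────────────────
8│♜ ♞ ♝ ♛ ♚ ♝ · ♜│8
7│♟ ♟ · ♞ ♟ · · ·│7
6│· · · · · · · ♟│6
5│· ♗ ♟ ♟ ♙ ♟ ♟ ·│5
4│· · · · · · ♙ ·│4
3│· ♙ · · · · · ·│3
2│♙ · ♙ ♙ · ♙ · ♙│2
1│♖ ♘ ♗ ♕ ♔ · ♘ ♖│1
  ─────────────────
  a b c d e f g h


4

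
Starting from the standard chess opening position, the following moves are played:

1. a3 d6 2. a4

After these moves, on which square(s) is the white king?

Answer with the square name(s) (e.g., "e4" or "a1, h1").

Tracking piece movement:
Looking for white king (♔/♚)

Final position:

  a b c d e f g h
  ─────────────────
8│♜ ♞ ♝ ♛ ♚ ♝ ♞ ♜│8
7│♟ ♟ ♟ · ♟ ♟ ♟ ♟│7
6│· · · ♟ · · · ·│6
5│· · · · · · · ·│5
4│♙ · · · · · · ·│4
3│· · · · · · · ·│3
2│· ♙ ♙ ♙ ♙ ♙ ♙ ♙│2
1│♖ ♘ ♗ ♕ ♔ ♗ ♘ ♖│1
  ─────────────────
  a b c d e f g h


e1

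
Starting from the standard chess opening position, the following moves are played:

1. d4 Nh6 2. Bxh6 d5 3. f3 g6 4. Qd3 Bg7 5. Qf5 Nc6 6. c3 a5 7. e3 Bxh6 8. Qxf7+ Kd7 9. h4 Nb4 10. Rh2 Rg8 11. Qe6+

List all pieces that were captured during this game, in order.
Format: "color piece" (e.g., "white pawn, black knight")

Tracking captures:
  Bxh6: captured black knight
  Bxh6: captured white bishop
  Qxf7+: captured black pawn

black knight, white bishop, black pawn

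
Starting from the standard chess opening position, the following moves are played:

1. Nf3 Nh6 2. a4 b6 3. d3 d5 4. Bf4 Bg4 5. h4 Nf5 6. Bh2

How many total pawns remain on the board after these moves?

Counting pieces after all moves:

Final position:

  a b c d e f g h
  ─────────────────
8│♜ ♞ · ♛ ♚ ♝ · ♜│8
7│♟ · ♟ · ♟ ♟ ♟ ♟│7
6│· ♟ · · · · · ·│6
5│· · · ♟ · ♞ · ·│5
4│♙ · · · · · ♝ ♙│4
3│· · · ♙ · ♘ · ·│3
2│· ♙ ♙ · ♙ ♙ ♙ ♗│2
1│♖ ♘ · ♕ ♔ ♗ · ♖│1
  ─────────────────
  a b c d e f g h


16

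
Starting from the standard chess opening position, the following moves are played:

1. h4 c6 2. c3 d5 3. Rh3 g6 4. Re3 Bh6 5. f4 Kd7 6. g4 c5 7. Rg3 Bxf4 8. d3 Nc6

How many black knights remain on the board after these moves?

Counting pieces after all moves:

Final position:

  a b c d e f g h
  ─────────────────
8│♜ · ♝ ♛ · · ♞ ♜│8
7│♟ ♟ · ♚ ♟ ♟ · ♟│7
6│· · ♞ · · · ♟ ·│6
5│· · ♟ ♟ · · · ·│5
4│· · · · · ♝ ♙ ♙│4
3│· · ♙ ♙ · · ♖ ·│3
2│♙ ♙ · · ♙ · · ·│2
1│♖ ♘ ♗ ♕ ♔ ♗ ♘ ·│1
  ─────────────────
  a b c d e f g h


2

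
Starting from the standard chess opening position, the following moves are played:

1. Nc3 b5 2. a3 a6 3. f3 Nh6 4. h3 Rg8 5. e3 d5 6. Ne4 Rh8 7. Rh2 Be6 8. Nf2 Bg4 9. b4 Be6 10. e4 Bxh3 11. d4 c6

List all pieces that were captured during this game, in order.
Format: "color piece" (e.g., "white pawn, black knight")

Tracking captures:
  Bxh3: captured white pawn

white pawn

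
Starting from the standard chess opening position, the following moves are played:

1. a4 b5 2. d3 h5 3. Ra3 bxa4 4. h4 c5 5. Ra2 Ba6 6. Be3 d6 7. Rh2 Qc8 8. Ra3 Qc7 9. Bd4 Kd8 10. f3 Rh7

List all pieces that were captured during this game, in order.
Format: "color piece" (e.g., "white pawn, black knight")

Tracking captures:
  bxa4: captured white pawn

white pawn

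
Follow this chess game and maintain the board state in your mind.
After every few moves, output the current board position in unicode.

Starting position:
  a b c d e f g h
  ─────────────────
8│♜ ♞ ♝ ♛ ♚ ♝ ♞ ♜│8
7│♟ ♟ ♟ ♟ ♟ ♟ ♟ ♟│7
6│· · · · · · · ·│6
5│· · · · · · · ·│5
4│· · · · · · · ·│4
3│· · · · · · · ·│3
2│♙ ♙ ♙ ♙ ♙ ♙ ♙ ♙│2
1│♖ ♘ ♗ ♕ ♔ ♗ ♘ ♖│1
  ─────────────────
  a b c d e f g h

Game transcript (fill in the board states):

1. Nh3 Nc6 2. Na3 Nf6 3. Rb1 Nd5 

  a b c d e f g h
  ─────────────────
8│♜ · ♝ ♛ ♚ ♝ · ♜│8
7│♟ ♟ ♟ ♟ ♟ ♟ ♟ ♟│7
6│· · ♞ · · · · ·│6
5│· · · ♞ · · · ·│5
4│· · · · · · · ·│4
3│♘ · · · · · · ♘│3
2│♙ ♙ ♙ ♙ ♙ ♙ ♙ ♙│2
1│· ♖ ♗ ♕ ♔ ♗ · ♖│1
  ─────────────────
  a b c d e f g h

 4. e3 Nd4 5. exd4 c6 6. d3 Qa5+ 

  a b c d e f g h
  ─────────────────
8│♜ · ♝ · ♚ ♝ · ♜│8
7│♟ ♟ · ♟ ♟ ♟ ♟ ♟│7
6│· · ♟ · · · · ·│6
5│♛ · · ♞ · · · ·│5
4│· · · ♙ · · · ·│4
3│♘ · · ♙ · · · ♘│3
2│♙ ♙ ♙ · · ♙ ♙ ♙│2
1│· ♖ ♗ ♕ ♔ ♗ · ♖│1
  ─────────────────
  a b c d e f g h

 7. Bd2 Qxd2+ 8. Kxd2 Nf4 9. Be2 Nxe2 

  a b c d e f g h
  ─────────────────
8│♜ · ♝ · ♚ ♝ · ♜│8
7│♟ ♟ · ♟ ♟ ♟ ♟ ♟│7
6│· · ♟ · · · · ·│6
5│· · · · · · · ·│5
4│· · · ♙ · · · ·│4
3│♘ · · ♙ · · · ♘│3
2│♙ ♙ ♙ ♔ ♞ ♙ ♙ ♙│2
1│· ♖ · ♕ · · · ♖│1
  ─────────────────
  a b c d e f g h

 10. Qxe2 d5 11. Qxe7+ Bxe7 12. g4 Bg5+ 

  a b c d e f g h
  ─────────────────
8│♜ · ♝ · ♚ · · ♜│8
7│♟ ♟ · · · ♟ ♟ ♟│7
6│· · ♟ · · · · ·│6
5│· · · ♟ · · ♝ ·│5
4│· · · ♙ · · ♙ ·│4
3│♘ · · ♙ · · · ♘│3
2│♙ ♙ ♙ ♔ · ♙ · ♙│2
1│· ♖ · · · · · ♖│1
  ─────────────────
  a b c d e f g h

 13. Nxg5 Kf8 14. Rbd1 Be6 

  a b c d e f g h
  ─────────────────
8│♜ · · · · ♚ · ♜│8
7│♟ ♟ · · · ♟ ♟ ♟│7
6│· · ♟ · ♝ · · ·│6
5│· · · ♟ · · ♘ ·│5
4│· · · ♙ · · ♙ ·│4
3│♘ · · ♙ · · · ·│3
2│♙ ♙ ♙ ♔ · ♙ · ♙│2
1│· · · ♖ · · · ♖│1
  ─────────────────
  a b c d e f g h


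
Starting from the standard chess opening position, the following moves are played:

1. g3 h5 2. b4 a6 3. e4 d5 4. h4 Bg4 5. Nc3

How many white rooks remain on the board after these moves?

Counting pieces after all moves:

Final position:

  a b c d e f g h
  ─────────────────
8│♜ ♞ · ♛ ♚ ♝ ♞ ♜│8
7│· ♟ ♟ · ♟ ♟ ♟ ·│7
6│♟ · · · · · · ·│6
5│· · · ♟ · · · ♟│5
4│· ♙ · · ♙ · ♝ ♙│4
3│· · ♘ · · · ♙ ·│3
2│♙ · ♙ ♙ · ♙ · ·│2
1│♖ · ♗ ♕ ♔ ♗ ♘ ♖│1
  ─────────────────
  a b c d e f g h


2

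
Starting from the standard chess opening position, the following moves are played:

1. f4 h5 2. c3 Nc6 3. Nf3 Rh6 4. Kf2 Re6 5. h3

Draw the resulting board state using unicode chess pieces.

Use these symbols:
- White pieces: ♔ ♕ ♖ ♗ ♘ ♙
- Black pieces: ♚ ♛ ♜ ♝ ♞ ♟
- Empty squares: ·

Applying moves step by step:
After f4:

♜ ♞ ♝ ♛ ♚ ♝ ♞ ♜
♟ ♟ ♟ ♟ ♟ ♟ ♟ ♟
· · · · · · · ·
· · · · · · · ·
· · · · · ♙ · ·
· · · · · · · ·
♙ ♙ ♙ ♙ ♙ · ♙ ♙
♖ ♘ ♗ ♕ ♔ ♗ ♘ ♖


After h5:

♜ ♞ ♝ ♛ ♚ ♝ ♞ ♜
♟ ♟ ♟ ♟ ♟ ♟ ♟ ·
· · · · · · · ·
· · · · · · · ♟
· · · · · ♙ · ·
· · · · · · · ·
♙ ♙ ♙ ♙ ♙ · ♙ ♙
♖ ♘ ♗ ♕ ♔ ♗ ♘ ♖


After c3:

♜ ♞ ♝ ♛ ♚ ♝ ♞ ♜
♟ ♟ ♟ ♟ ♟ ♟ ♟ ·
· · · · · · · ·
· · · · · · · ♟
· · · · · ♙ · ·
· · ♙ · · · · ·
♙ ♙ · ♙ ♙ · ♙ ♙
♖ ♘ ♗ ♕ ♔ ♗ ♘ ♖


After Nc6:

♜ · ♝ ♛ ♚ ♝ ♞ ♜
♟ ♟ ♟ ♟ ♟ ♟ ♟ ·
· · ♞ · · · · ·
· · · · · · · ♟
· · · · · ♙ · ·
· · ♙ · · · · ·
♙ ♙ · ♙ ♙ · ♙ ♙
♖ ♘ ♗ ♕ ♔ ♗ ♘ ♖


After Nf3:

♜ · ♝ ♛ ♚ ♝ ♞ ♜
♟ ♟ ♟ ♟ ♟ ♟ ♟ ·
· · ♞ · · · · ·
· · · · · · · ♟
· · · · · ♙ · ·
· · ♙ · · ♘ · ·
♙ ♙ · ♙ ♙ · ♙ ♙
♖ ♘ ♗ ♕ ♔ ♗ · ♖


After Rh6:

♜ · ♝ ♛ ♚ ♝ ♞ ·
♟ ♟ ♟ ♟ ♟ ♟ ♟ ·
· · ♞ · · · · ♜
· · · · · · · ♟
· · · · · ♙ · ·
· · ♙ · · ♘ · ·
♙ ♙ · ♙ ♙ · ♙ ♙
♖ ♘ ♗ ♕ ♔ ♗ · ♖


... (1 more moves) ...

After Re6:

♜ · ♝ ♛ ♚ ♝ ♞ ·
♟ ♟ ♟ ♟ ♟ ♟ ♟ ·
· · ♞ · ♜ · · ·
· · · · · · · ♟
· · · · · ♙ · ·
· · ♙ · · ♘ · ·
♙ ♙ · ♙ ♙ ♔ ♙ ♙
♖ ♘ ♗ ♕ · ♗ · ♖


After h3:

♜ · ♝ ♛ ♚ ♝ ♞ ·
♟ ♟ ♟ ♟ ♟ ♟ ♟ ·
· · ♞ · ♜ · · ·
· · · · · · · ♟
· · · · · ♙ · ·
· · ♙ · · ♘ · ♙
♙ ♙ · ♙ ♙ ♔ ♙ ·
♖ ♘ ♗ ♕ · ♗ · ♖



  a b c d e f g h
  ─────────────────
8│♜ · ♝ ♛ ♚ ♝ ♞ ·│8
7│♟ ♟ ♟ ♟ ♟ ♟ ♟ ·│7
6│· · ♞ · ♜ · · ·│6
5│· · · · · · · ♟│5
4│· · · · · ♙ · ·│4
3│· · ♙ · · ♘ · ♙│3
2│♙ ♙ · ♙ ♙ ♔ ♙ ·│2
1│♖ ♘ ♗ ♕ · ♗ · ♖│1
  ─────────────────
  a b c d e f g h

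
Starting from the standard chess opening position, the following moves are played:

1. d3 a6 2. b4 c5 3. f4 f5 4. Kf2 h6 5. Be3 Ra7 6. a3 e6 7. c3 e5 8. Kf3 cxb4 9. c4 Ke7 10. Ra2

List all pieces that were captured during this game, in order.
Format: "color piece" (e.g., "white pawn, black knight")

Tracking captures:
  cxb4: captured white pawn

white pawn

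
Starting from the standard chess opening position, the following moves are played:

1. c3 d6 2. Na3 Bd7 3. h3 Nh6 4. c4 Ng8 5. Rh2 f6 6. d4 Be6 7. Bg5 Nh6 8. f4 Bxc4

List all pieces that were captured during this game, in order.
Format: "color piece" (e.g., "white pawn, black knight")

Tracking captures:
  Bxc4: captured white pawn

white pawn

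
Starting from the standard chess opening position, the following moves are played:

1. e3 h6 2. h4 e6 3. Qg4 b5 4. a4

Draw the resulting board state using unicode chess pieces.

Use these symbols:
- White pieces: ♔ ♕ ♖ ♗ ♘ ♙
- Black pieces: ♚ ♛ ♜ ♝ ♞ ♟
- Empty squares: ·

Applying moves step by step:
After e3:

♜ ♞ ♝ ♛ ♚ ♝ ♞ ♜
♟ ♟ ♟ ♟ ♟ ♟ ♟ ♟
· · · · · · · ·
· · · · · · · ·
· · · · · · · ·
· · · · ♙ · · ·
♙ ♙ ♙ ♙ · ♙ ♙ ♙
♖ ♘ ♗ ♕ ♔ ♗ ♘ ♖


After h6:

♜ ♞ ♝ ♛ ♚ ♝ ♞ ♜
♟ ♟ ♟ ♟ ♟ ♟ ♟ ·
· · · · · · · ♟
· · · · · · · ·
· · · · · · · ·
· · · · ♙ · · ·
♙ ♙ ♙ ♙ · ♙ ♙ ♙
♖ ♘ ♗ ♕ ♔ ♗ ♘ ♖


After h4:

♜ ♞ ♝ ♛ ♚ ♝ ♞ ♜
♟ ♟ ♟ ♟ ♟ ♟ ♟ ·
· · · · · · · ♟
· · · · · · · ·
· · · · · · · ♙
· · · · ♙ · · ·
♙ ♙ ♙ ♙ · ♙ ♙ ·
♖ ♘ ♗ ♕ ♔ ♗ ♘ ♖


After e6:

♜ ♞ ♝ ♛ ♚ ♝ ♞ ♜
♟ ♟ ♟ ♟ · ♟ ♟ ·
· · · · ♟ · · ♟
· · · · · · · ·
· · · · · · · ♙
· · · · ♙ · · ·
♙ ♙ ♙ ♙ · ♙ ♙ ·
♖ ♘ ♗ ♕ ♔ ♗ ♘ ♖


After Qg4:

♜ ♞ ♝ ♛ ♚ ♝ ♞ ♜
♟ ♟ ♟ ♟ · ♟ ♟ ·
· · · · ♟ · · ♟
· · · · · · · ·
· · · · · · ♕ ♙
· · · · ♙ · · ·
♙ ♙ ♙ ♙ · ♙ ♙ ·
♖ ♘ ♗ · ♔ ♗ ♘ ♖


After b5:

♜ ♞ ♝ ♛ ♚ ♝ ♞ ♜
♟ · ♟ ♟ · ♟ ♟ ·
· · · · ♟ · · ♟
· ♟ · · · · · ·
· · · · · · ♕ ♙
· · · · ♙ · · ·
♙ ♙ ♙ ♙ · ♙ ♙ ·
♖ ♘ ♗ · ♔ ♗ ♘ ♖


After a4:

♜ ♞ ♝ ♛ ♚ ♝ ♞ ♜
♟ · ♟ ♟ · ♟ ♟ ·
· · · · ♟ · · ♟
· ♟ · · · · · ·
♙ · · · · · ♕ ♙
· · · · ♙ · · ·
· ♙ ♙ ♙ · ♙ ♙ ·
♖ ♘ ♗ · ♔ ♗ ♘ ♖



  a b c d e f g h
  ─────────────────
8│♜ ♞ ♝ ♛ ♚ ♝ ♞ ♜│8
7│♟ · ♟ ♟ · ♟ ♟ ·│7
6│· · · · ♟ · · ♟│6
5│· ♟ · · · · · ·│5
4│♙ · · · · · ♕ ♙│4
3│· · · · ♙ · · ·│3
2│· ♙ ♙ ♙ · ♙ ♙ ·│2
1│♖ ♘ ♗ · ♔ ♗ ♘ ♖│1
  ─────────────────
  a b c d e f g h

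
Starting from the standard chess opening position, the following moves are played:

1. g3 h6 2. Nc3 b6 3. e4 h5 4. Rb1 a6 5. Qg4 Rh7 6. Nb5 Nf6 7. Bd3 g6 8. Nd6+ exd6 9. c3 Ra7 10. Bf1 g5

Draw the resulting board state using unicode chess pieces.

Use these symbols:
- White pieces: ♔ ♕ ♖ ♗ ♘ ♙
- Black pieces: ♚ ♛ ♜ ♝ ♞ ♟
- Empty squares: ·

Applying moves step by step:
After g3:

♜ ♞ ♝ ♛ ♚ ♝ ♞ ♜
♟ ♟ ♟ ♟ ♟ ♟ ♟ ♟
· · · · · · · ·
· · · · · · · ·
· · · · · · · ·
· · · · · · ♙ ·
♙ ♙ ♙ ♙ ♙ ♙ · ♙
♖ ♘ ♗ ♕ ♔ ♗ ♘ ♖


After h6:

♜ ♞ ♝ ♛ ♚ ♝ ♞ ♜
♟ ♟ ♟ ♟ ♟ ♟ ♟ ·
· · · · · · · ♟
· · · · · · · ·
· · · · · · · ·
· · · · · · ♙ ·
♙ ♙ ♙ ♙ ♙ ♙ · ♙
♖ ♘ ♗ ♕ ♔ ♗ ♘ ♖


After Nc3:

♜ ♞ ♝ ♛ ♚ ♝ ♞ ♜
♟ ♟ ♟ ♟ ♟ ♟ ♟ ·
· · · · · · · ♟
· · · · · · · ·
· · · · · · · ·
· · ♘ · · · ♙ ·
♙ ♙ ♙ ♙ ♙ ♙ · ♙
♖ · ♗ ♕ ♔ ♗ ♘ ♖


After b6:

♜ ♞ ♝ ♛ ♚ ♝ ♞ ♜
♟ · ♟ ♟ ♟ ♟ ♟ ·
· ♟ · · · · · ♟
· · · · · · · ·
· · · · · · · ·
· · ♘ · · · ♙ ·
♙ ♙ ♙ ♙ ♙ ♙ · ♙
♖ · ♗ ♕ ♔ ♗ ♘ ♖


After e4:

♜ ♞ ♝ ♛ ♚ ♝ ♞ ♜
♟ · ♟ ♟ ♟ ♟ ♟ ·
· ♟ · · · · · ♟
· · · · · · · ·
· · · · ♙ · · ·
· · ♘ · · · ♙ ·
♙ ♙ ♙ ♙ · ♙ · ♙
♖ · ♗ ♕ ♔ ♗ ♘ ♖


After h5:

♜ ♞ ♝ ♛ ♚ ♝ ♞ ♜
♟ · ♟ ♟ ♟ ♟ ♟ ·
· ♟ · · · · · ·
· · · · · · · ♟
· · · · ♙ · · ·
· · ♘ · · · ♙ ·
♙ ♙ ♙ ♙ · ♙ · ♙
♖ · ♗ ♕ ♔ ♗ ♘ ♖


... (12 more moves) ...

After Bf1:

· ♞ ♝ ♛ ♚ ♝ · ·
♜ · ♟ ♟ · ♟ · ♜
♟ ♟ · ♟ · ♞ ♟ ·
· · · · · · · ♟
· · · · ♙ · ♕ ·
· · ♙ · · · ♙ ·
♙ ♙ · ♙ · ♙ · ♙
· ♖ ♗ · ♔ ♗ ♘ ♖


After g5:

· ♞ ♝ ♛ ♚ ♝ · ·
♜ · ♟ ♟ · ♟ · ♜
♟ ♟ · ♟ · ♞ · ·
· · · · · · ♟ ♟
· · · · ♙ · ♕ ·
· · ♙ · · · ♙ ·
♙ ♙ · ♙ · ♙ · ♙
· ♖ ♗ · ♔ ♗ ♘ ♖



  a b c d e f g h
  ─────────────────
8│· ♞ ♝ ♛ ♚ ♝ · ·│8
7│♜ · ♟ ♟ · ♟ · ♜│7
6│♟ ♟ · ♟ · ♞ · ·│6
5│· · · · · · ♟ ♟│5
4│· · · · ♙ · ♕ ·│4
3│· · ♙ · · · ♙ ·│3
2│♙ ♙ · ♙ · ♙ · ♙│2
1│· ♖ ♗ · ♔ ♗ ♘ ♖│1
  ─────────────────
  a b c d e f g h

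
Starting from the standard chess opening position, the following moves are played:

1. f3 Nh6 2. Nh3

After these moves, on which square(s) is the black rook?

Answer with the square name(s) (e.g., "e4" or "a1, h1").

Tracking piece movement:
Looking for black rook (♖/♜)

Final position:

  a b c d e f g h
  ─────────────────
8│♜ ♞ ♝ ♛ ♚ ♝ · ♜│8
7│♟ ♟ ♟ ♟ ♟ ♟ ♟ ♟│7
6│· · · · · · · ♞│6
5│· · · · · · · ·│5
4│· · · · · · · ·│4
3│· · · · · ♙ · ♘│3
2│♙ ♙ ♙ ♙ ♙ · ♙ ♙│2
1│♖ ♘ ♗ ♕ ♔ ♗ · ♖│1
  ─────────────────
  a b c d e f g h


a8, h8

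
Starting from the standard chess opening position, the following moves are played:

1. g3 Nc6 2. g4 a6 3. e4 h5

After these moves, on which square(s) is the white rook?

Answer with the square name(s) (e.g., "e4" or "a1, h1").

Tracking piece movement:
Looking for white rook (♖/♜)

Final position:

  a b c d e f g h
  ─────────────────
8│♜ · ♝ ♛ ♚ ♝ ♞ ♜│8
7│· ♟ ♟ ♟ ♟ ♟ ♟ ·│7
6│♟ · ♞ · · · · ·│6
5│· · · · · · · ♟│5
4│· · · · ♙ · ♙ ·│4
3│· · · · · · · ·│3
2│♙ ♙ ♙ ♙ · ♙ · ♙│2
1│♖ ♘ ♗ ♕ ♔ ♗ ♘ ♖│1
  ─────────────────
  a b c d e f g h


a1, h1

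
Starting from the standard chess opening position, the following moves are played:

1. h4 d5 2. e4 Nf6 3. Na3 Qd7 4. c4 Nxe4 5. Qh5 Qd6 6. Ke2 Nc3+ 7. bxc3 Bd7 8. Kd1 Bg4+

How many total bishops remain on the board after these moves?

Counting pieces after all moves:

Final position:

  a b c d e f g h
  ─────────────────
8│♜ ♞ · · ♚ ♝ · ♜│8
7│♟ ♟ ♟ · ♟ ♟ ♟ ♟│7
6│· · · ♛ · · · ·│6
5│· · · ♟ · · · ♕│5
4│· · ♙ · · · ♝ ♙│4
3│♘ · ♙ · · · · ·│3
2│♙ · · ♙ · ♙ ♙ ·│2
1│♖ · ♗ ♔ · ♗ ♘ ♖│1
  ─────────────────
  a b c d e f g h


4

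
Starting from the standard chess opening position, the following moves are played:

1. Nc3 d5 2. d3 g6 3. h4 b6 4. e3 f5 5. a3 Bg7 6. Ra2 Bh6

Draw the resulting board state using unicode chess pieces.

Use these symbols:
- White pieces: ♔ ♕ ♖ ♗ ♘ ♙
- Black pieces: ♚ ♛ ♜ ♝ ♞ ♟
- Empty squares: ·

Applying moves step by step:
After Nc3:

♜ ♞ ♝ ♛ ♚ ♝ ♞ ♜
♟ ♟ ♟ ♟ ♟ ♟ ♟ ♟
· · · · · · · ·
· · · · · · · ·
· · · · · · · ·
· · ♘ · · · · ·
♙ ♙ ♙ ♙ ♙ ♙ ♙ ♙
♖ · ♗ ♕ ♔ ♗ ♘ ♖


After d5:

♜ ♞ ♝ ♛ ♚ ♝ ♞ ♜
♟ ♟ ♟ · ♟ ♟ ♟ ♟
· · · · · · · ·
· · · ♟ · · · ·
· · · · · · · ·
· · ♘ · · · · ·
♙ ♙ ♙ ♙ ♙ ♙ ♙ ♙
♖ · ♗ ♕ ♔ ♗ ♘ ♖


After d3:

♜ ♞ ♝ ♛ ♚ ♝ ♞ ♜
♟ ♟ ♟ · ♟ ♟ ♟ ♟
· · · · · · · ·
· · · ♟ · · · ·
· · · · · · · ·
· · ♘ ♙ · · · ·
♙ ♙ ♙ · ♙ ♙ ♙ ♙
♖ · ♗ ♕ ♔ ♗ ♘ ♖


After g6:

♜ ♞ ♝ ♛ ♚ ♝ ♞ ♜
♟ ♟ ♟ · ♟ ♟ · ♟
· · · · · · ♟ ·
· · · ♟ · · · ·
· · · · · · · ·
· · ♘ ♙ · · · ·
♙ ♙ ♙ · ♙ ♙ ♙ ♙
♖ · ♗ ♕ ♔ ♗ ♘ ♖


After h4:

♜ ♞ ♝ ♛ ♚ ♝ ♞ ♜
♟ ♟ ♟ · ♟ ♟ · ♟
· · · · · · ♟ ·
· · · ♟ · · · ·
· · · · · · · ♙
· · ♘ ♙ · · · ·
♙ ♙ ♙ · ♙ ♙ ♙ ·
♖ · ♗ ♕ ♔ ♗ ♘ ♖


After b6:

♜ ♞ ♝ ♛ ♚ ♝ ♞ ♜
♟ · ♟ · ♟ ♟ · ♟
· ♟ · · · · ♟ ·
· · · ♟ · · · ·
· · · · · · · ♙
· · ♘ ♙ · · · ·
♙ ♙ ♙ · ♙ ♙ ♙ ·
♖ · ♗ ♕ ♔ ♗ ♘ ♖


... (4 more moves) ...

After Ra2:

♜ ♞ ♝ ♛ ♚ · ♞ ♜
♟ · ♟ · ♟ · ♝ ♟
· ♟ · · · · ♟ ·
· · · ♟ · ♟ · ·
· · · · · · · ♙
♙ · ♘ ♙ ♙ · · ·
♖ ♙ ♙ · · ♙ ♙ ·
· · ♗ ♕ ♔ ♗ ♘ ♖


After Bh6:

♜ ♞ ♝ ♛ ♚ · ♞ ♜
♟ · ♟ · ♟ · · ♟
· ♟ · · · · ♟ ♝
· · · ♟ · ♟ · ·
· · · · · · · ♙
♙ · ♘ ♙ ♙ · · ·
♖ ♙ ♙ · · ♙ ♙ ·
· · ♗ ♕ ♔ ♗ ♘ ♖



  a b c d e f g h
  ─────────────────
8│♜ ♞ ♝ ♛ ♚ · ♞ ♜│8
7│♟ · ♟ · ♟ · · ♟│7
6│· ♟ · · · · ♟ ♝│6
5│· · · ♟ · ♟ · ·│5
4│· · · · · · · ♙│4
3│♙ · ♘ ♙ ♙ · · ·│3
2│♖ ♙ ♙ · · ♙ ♙ ·│2
1│· · ♗ ♕ ♔ ♗ ♘ ♖│1
  ─────────────────
  a b c d e f g h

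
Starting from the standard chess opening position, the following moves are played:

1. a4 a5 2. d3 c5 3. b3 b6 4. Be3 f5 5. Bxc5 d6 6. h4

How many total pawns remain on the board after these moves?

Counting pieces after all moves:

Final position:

  a b c d e f g h
  ─────────────────
8│♜ ♞ ♝ ♛ ♚ ♝ ♞ ♜│8
7│· · · · ♟ · ♟ ♟│7
6│· ♟ · ♟ · · · ·│6
5│♟ · ♗ · · ♟ · ·│5
4│♙ · · · · · · ♙│4
3│· ♙ · ♙ · · · ·│3
2│· · ♙ · ♙ ♙ ♙ ·│2
1│♖ ♘ · ♕ ♔ ♗ ♘ ♖│1
  ─────────────────
  a b c d e f g h


15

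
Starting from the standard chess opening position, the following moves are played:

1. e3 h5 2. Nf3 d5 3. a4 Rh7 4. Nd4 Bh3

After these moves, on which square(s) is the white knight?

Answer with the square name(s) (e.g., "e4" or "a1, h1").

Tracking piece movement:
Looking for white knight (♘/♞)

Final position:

  a b c d e f g h
  ─────────────────
8│♜ ♞ · ♛ ♚ ♝ ♞ ·│8
7│♟ ♟ ♟ · ♟ ♟ ♟ ♜│7
6│· · · · · · · ·│6
5│· · · ♟ · · · ♟│5
4│♙ · · ♘ · · · ·│4
3│· · · · ♙ · · ♝│3
2│· ♙ ♙ ♙ · ♙ ♙ ♙│2
1│♖ ♘ ♗ ♕ ♔ ♗ · ♖│1
  ─────────────────
  a b c d e f g h


b1, d4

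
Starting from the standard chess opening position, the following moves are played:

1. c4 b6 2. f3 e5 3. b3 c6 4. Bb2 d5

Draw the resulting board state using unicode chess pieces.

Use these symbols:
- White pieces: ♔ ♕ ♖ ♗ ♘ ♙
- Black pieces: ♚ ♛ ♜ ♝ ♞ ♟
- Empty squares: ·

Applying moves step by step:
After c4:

♜ ♞ ♝ ♛ ♚ ♝ ♞ ♜
♟ ♟ ♟ ♟ ♟ ♟ ♟ ♟
· · · · · · · ·
· · · · · · · ·
· · ♙ · · · · ·
· · · · · · · ·
♙ ♙ · ♙ ♙ ♙ ♙ ♙
♖ ♘ ♗ ♕ ♔ ♗ ♘ ♖


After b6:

♜ ♞ ♝ ♛ ♚ ♝ ♞ ♜
♟ · ♟ ♟ ♟ ♟ ♟ ♟
· ♟ · · · · · ·
· · · · · · · ·
· · ♙ · · · · ·
· · · · · · · ·
♙ ♙ · ♙ ♙ ♙ ♙ ♙
♖ ♘ ♗ ♕ ♔ ♗ ♘ ♖


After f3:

♜ ♞ ♝ ♛ ♚ ♝ ♞ ♜
♟ · ♟ ♟ ♟ ♟ ♟ ♟
· ♟ · · · · · ·
· · · · · · · ·
· · ♙ · · · · ·
· · · · · ♙ · ·
♙ ♙ · ♙ ♙ · ♙ ♙
♖ ♘ ♗ ♕ ♔ ♗ ♘ ♖


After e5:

♜ ♞ ♝ ♛ ♚ ♝ ♞ ♜
♟ · ♟ ♟ · ♟ ♟ ♟
· ♟ · · · · · ·
· · · · ♟ · · ·
· · ♙ · · · · ·
· · · · · ♙ · ·
♙ ♙ · ♙ ♙ · ♙ ♙
♖ ♘ ♗ ♕ ♔ ♗ ♘ ♖


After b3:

♜ ♞ ♝ ♛ ♚ ♝ ♞ ♜
♟ · ♟ ♟ · ♟ ♟ ♟
· ♟ · · · · · ·
· · · · ♟ · · ·
· · ♙ · · · · ·
· ♙ · · · ♙ · ·
♙ · · ♙ ♙ · ♙ ♙
♖ ♘ ♗ ♕ ♔ ♗ ♘ ♖


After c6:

♜ ♞ ♝ ♛ ♚ ♝ ♞ ♜
♟ · · ♟ · ♟ ♟ ♟
· ♟ ♟ · · · · ·
· · · · ♟ · · ·
· · ♙ · · · · ·
· ♙ · · · ♙ · ·
♙ · · ♙ ♙ · ♙ ♙
♖ ♘ ♗ ♕ ♔ ♗ ♘ ♖


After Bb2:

♜ ♞ ♝ ♛ ♚ ♝ ♞ ♜
♟ · · ♟ · ♟ ♟ ♟
· ♟ ♟ · · · · ·
· · · · ♟ · · ·
· · ♙ · · · · ·
· ♙ · · · ♙ · ·
♙ ♗ · ♙ ♙ · ♙ ♙
♖ ♘ · ♕ ♔ ♗ ♘ ♖


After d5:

♜ ♞ ♝ ♛ ♚ ♝ ♞ ♜
♟ · · · · ♟ ♟ ♟
· ♟ ♟ · · · · ·
· · · ♟ ♟ · · ·
· · ♙ · · · · ·
· ♙ · · · ♙ · ·
♙ ♗ · ♙ ♙ · ♙ ♙
♖ ♘ · ♕ ♔ ♗ ♘ ♖



  a b c d e f g h
  ─────────────────
8│♜ ♞ ♝ ♛ ♚ ♝ ♞ ♜│8
7│♟ · · · · ♟ ♟ ♟│7
6│· ♟ ♟ · · · · ·│6
5│· · · ♟ ♟ · · ·│5
4│· · ♙ · · · · ·│4
3│· ♙ · · · ♙ · ·│3
2│♙ ♗ · ♙ ♙ · ♙ ♙│2
1│♖ ♘ · ♕ ♔ ♗ ♘ ♖│1
  ─────────────────
  a b c d e f g h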